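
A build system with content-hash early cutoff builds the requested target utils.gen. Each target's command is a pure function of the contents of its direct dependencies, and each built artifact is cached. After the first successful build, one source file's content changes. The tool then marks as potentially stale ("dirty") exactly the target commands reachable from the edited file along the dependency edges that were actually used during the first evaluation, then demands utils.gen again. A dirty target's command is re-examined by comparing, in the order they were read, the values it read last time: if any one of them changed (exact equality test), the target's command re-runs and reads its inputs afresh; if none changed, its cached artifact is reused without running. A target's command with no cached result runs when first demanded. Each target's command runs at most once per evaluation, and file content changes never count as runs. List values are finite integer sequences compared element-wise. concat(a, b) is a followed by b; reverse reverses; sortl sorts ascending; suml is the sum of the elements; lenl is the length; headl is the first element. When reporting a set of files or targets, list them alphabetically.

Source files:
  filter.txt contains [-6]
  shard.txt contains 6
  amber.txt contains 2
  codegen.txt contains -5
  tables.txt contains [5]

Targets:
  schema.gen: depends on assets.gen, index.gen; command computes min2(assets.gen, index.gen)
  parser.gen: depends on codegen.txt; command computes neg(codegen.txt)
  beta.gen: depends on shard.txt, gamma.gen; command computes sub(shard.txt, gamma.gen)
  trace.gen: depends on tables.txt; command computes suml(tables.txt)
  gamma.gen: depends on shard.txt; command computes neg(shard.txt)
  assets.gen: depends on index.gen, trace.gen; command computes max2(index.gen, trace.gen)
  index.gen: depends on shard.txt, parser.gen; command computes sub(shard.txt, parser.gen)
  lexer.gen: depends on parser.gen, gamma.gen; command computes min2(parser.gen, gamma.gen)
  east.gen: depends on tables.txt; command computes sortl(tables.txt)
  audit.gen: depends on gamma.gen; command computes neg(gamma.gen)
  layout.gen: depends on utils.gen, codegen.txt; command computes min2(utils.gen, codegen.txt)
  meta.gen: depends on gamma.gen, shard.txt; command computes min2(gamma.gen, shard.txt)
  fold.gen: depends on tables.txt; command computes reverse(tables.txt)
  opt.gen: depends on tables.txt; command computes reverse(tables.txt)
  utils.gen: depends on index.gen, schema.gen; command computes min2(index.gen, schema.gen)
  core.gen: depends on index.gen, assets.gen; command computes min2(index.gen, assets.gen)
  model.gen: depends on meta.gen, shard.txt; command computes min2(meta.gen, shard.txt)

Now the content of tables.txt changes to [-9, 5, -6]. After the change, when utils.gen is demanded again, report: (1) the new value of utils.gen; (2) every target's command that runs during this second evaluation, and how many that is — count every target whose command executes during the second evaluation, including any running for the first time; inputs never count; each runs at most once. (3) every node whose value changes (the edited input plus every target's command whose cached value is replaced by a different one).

New value of utils.gen: 1.
Target commands that run: assets.gen, schema.gen, trace.gen — 3 in total.
Values that change: assets.gen, tables.txt, trace.gen.
Key observation: the change is absorbed at schema.gen — it re-runs but produces the same value, and the output's value is unchanged.

First evaluation (everything demanded from the output):
  parser.gen = neg(-5) = 5
  index.gen = sub(6, 5) = 1
  trace.gen = suml([5]) = 5
  assets.gen = max2(1, 5) = 5
  schema.gen = min2(5, 1) = 1
  utils.gen = min2(1, 1) = 1

Propagation after the edit:
  trace.gen: runs — tables.txt [5]->[-9, 5, -6]; result -10.
  assets.gen: runs — trace.gen 5->-10; result 1.
  schema.gen: runs — assets.gen 5->1; result 1 (same value as before).
  utils.gen: checked — values it read are unchanged (index.gen unchanged, schema.gen unchanged); reused cached 1 without running.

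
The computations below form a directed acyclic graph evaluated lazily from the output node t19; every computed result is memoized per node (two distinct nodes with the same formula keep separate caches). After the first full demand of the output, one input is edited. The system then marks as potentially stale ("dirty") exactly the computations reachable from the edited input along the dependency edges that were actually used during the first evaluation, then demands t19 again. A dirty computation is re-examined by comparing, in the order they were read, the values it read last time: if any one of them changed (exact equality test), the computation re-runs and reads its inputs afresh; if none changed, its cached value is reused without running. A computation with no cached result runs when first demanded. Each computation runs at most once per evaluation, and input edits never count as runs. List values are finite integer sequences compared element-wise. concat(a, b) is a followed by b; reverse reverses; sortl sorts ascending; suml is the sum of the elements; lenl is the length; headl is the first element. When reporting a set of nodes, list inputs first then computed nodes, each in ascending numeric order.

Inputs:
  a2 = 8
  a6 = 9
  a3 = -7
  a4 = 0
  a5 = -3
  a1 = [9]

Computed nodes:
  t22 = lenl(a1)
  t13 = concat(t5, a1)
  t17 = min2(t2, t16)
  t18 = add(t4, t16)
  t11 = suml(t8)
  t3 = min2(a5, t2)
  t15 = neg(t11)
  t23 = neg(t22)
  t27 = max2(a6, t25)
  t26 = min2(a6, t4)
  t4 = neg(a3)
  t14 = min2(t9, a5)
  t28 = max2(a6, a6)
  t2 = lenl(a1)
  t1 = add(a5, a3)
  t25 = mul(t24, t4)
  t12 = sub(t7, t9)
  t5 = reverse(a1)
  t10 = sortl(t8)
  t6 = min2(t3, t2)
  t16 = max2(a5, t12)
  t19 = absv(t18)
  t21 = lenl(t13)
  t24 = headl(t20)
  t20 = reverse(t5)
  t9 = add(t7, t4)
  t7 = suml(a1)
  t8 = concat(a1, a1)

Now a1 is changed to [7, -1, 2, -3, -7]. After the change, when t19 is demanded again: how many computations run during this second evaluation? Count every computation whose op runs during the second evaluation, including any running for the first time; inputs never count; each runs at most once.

3 computations run: t7, t9, t12.
Note the absorption at t12: it re-runs yet its value is the same, leaving the output's value untouched.

First demand of the output computes:
  t4 = neg(-7) = 7
  t7 = suml([9]) = 9
  t9 = add(9, 7) = 16
  t12 = sub(9, 16) = -7
  t16 = max2(-3, -7) = -3
  t18 = add(7, -3) = 4
  t19 = absv(4) = 4

After the edit, cleaning proceeds:
  t7: a read changed (a1 [9]->[7, -1, 2, -3, -7]) — executes, giving -2.
  t9: a read changed (t7 9->-2) — executes, giving 5.
  t12: a read changed (t7 9->-2; t9 16->5) — executes, giving -7 — identical to its old value.
  t16: dirty, but its reads are unchanged (a5 unchanged, t12 unchanged); cached -3 stands.
  t18: dirty, but its reads are unchanged (t4 unchanged, t16 unchanged); cached 4 stands.
  t19: dirty, but its reads are unchanged (t18 unchanged); cached 4 stands.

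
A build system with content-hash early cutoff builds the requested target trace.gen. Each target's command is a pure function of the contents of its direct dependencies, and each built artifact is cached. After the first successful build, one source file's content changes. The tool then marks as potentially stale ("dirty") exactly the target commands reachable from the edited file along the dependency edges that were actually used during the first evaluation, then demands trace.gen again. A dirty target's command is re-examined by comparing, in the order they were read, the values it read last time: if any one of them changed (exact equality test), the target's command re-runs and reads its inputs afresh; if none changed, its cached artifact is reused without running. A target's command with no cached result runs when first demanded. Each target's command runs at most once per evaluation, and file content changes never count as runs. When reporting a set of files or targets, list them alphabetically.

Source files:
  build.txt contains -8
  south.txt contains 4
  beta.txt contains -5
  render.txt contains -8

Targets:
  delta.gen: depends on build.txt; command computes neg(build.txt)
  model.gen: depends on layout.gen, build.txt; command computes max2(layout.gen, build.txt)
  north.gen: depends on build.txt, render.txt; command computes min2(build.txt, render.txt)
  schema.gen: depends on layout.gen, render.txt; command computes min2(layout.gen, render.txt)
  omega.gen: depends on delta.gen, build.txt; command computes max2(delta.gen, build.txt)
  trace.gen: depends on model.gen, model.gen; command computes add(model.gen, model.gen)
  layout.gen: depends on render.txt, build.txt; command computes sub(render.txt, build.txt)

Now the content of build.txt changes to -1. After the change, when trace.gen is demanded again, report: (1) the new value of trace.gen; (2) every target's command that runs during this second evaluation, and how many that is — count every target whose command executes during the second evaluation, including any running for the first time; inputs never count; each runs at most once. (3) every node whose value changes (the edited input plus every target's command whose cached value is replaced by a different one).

New value of trace.gen: -2.
Target commands that run: layout.gen, model.gen, trace.gen — 3 in total.
Values that change: build.txt, layout.gen, model.gen, trace.gen.

First evaluation (everything demanded from the output):
  layout.gen = sub(-8, -8) = 0
  model.gen = max2(0, -8) = 0
  trace.gen = add(0, 0) = 0

Propagation after the edit:
  layout.gen: runs — build.txt -8->-1; result -7.
  model.gen: runs — layout.gen 0->-7; build.txt -8->-1; result -1.
  trace.gen: runs — model.gen 0->-1; model.gen 0->-1; result -2.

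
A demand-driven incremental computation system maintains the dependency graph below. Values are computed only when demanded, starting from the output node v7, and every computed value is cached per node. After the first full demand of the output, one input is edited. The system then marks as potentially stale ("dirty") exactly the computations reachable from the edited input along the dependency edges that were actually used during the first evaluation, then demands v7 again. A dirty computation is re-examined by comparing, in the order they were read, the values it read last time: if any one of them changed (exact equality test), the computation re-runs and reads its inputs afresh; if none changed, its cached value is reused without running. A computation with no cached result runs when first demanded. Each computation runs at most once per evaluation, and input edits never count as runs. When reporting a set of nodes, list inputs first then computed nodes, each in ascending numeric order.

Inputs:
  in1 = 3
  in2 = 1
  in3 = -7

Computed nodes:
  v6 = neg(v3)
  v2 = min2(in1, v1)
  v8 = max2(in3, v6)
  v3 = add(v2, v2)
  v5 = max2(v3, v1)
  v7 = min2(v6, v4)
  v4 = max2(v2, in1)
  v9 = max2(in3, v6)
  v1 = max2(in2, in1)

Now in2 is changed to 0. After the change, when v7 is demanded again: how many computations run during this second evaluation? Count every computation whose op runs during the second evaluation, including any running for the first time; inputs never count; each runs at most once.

Computations that run: v1 — 1 in total.
Key observation: the change is absorbed at v1 — it re-runs but produces the same value, and the output's value is unchanged.

First evaluation (everything demanded from the output):
  v1 = max2(1, 3) = 3
  v2 = min2(3, 3) = 3
  v3 = add(3, 3) = 6
  v4 = max2(3, 3) = 3
  v6 = neg(6) = -6
  v7 = min2(-6, 3) = -6

Propagation after the edit:
  v1: runs — in2 1->0; result 3 (same value as before).
  v2: checked — values it read are unchanged (in1 unchanged, v1 unchanged); reused cached 3 without running.
  v3: checked — values it read are unchanged (v2 unchanged, v2 unchanged); reused cached 6 without running.
  v4: checked — values it read are unchanged (v2 unchanged, in1 unchanged); reused cached 3 without running.
  v6: checked — values it read are unchanged (v3 unchanged); reused cached -6 without running.
  v7: checked — values it read are unchanged (v6 unchanged, v4 unchanged); reused cached -6 without running.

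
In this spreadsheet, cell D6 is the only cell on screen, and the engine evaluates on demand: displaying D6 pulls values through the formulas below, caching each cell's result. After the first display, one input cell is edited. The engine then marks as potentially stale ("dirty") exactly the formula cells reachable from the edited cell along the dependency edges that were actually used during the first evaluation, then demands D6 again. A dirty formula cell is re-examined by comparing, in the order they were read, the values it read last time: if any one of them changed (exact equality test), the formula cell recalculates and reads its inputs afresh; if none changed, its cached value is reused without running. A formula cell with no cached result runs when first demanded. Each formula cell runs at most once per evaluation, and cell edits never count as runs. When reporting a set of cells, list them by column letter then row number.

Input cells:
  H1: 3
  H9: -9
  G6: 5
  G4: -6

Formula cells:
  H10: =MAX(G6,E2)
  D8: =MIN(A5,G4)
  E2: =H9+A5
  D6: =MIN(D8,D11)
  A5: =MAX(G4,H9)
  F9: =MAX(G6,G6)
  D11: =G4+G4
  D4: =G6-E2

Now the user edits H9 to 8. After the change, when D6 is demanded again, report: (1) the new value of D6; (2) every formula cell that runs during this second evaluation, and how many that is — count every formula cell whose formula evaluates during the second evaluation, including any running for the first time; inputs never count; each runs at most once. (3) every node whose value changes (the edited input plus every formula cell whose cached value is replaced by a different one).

D6 now evaluates to -12.
Run set: A5, D8 (2 run).
Changed values: A5, H9.
The important point: D8 recomputes to an identical value, and the output ends up unchanged.

Initial pass — values computed on the first demand:
  A5 = MAX(-6, -9) = -6
  D8 = MIN(-6, -6) = -6
  D11 = -6 + -6 = -12
  D6 = MIN(-6, -12) = -12

Second demand — change propagation:
  A5: re-runs because H9 -9->8; new result 8.
  D8: re-runs because A5 -6->8; new result -6 (unchanged).
  D6: re-examined; everything it read last time is the same (D8 unchanged, D11 unchanged) — cache -12 kept, no run.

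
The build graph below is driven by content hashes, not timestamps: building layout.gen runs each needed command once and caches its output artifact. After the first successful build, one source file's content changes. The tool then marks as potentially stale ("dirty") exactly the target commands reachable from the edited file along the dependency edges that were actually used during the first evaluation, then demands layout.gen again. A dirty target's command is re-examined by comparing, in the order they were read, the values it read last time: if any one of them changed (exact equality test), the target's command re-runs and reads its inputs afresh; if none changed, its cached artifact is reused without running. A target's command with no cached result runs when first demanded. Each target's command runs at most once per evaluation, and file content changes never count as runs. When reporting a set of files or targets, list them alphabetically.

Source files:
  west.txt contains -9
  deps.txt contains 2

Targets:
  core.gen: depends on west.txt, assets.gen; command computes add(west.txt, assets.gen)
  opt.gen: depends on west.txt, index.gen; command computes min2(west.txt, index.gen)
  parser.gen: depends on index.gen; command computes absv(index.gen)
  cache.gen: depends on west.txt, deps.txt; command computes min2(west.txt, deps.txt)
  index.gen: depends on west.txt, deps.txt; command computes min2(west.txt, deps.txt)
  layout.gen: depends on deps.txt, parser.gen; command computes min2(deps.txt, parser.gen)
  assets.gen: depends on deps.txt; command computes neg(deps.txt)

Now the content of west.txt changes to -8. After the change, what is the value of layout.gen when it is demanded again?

layout.gen now evaluates to 2.

Initial pass — values computed on the first demand:
  index.gen = min2(-9, 2) = -9
  parser.gen = absv(-9) = 9
  layout.gen = min2(2, 9) = 2

Second demand — change propagation:
  index.gen: re-runs because west.txt -9->-8; new result -8.
  parser.gen: re-runs because index.gen -9->-8; new result 8.
  layout.gen: re-runs because parser.gen 9->8; new result 2 (unchanged).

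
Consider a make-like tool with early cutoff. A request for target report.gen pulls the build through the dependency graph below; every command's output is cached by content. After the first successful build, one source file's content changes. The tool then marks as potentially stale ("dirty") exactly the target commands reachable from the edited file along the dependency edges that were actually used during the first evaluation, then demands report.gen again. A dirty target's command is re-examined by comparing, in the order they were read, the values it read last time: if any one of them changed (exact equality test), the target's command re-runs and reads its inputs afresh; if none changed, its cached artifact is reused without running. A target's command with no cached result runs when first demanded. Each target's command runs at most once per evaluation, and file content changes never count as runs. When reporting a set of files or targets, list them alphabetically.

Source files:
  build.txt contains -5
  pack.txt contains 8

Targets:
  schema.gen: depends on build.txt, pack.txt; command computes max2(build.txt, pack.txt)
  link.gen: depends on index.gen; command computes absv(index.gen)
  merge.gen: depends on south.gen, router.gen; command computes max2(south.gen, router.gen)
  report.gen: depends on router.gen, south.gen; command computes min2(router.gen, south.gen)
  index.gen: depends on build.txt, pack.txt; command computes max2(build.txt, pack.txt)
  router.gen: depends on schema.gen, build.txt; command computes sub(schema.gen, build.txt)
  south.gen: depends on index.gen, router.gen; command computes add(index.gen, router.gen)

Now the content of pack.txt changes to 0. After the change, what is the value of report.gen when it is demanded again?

Demanding report.gen again yields 5.

First demand of the output computes:
  index.gen = max2(-5, 8) = 8
  schema.gen = max2(-5, 8) = 8
  router.gen = sub(8, -5) = 13
  south.gen = add(8, 13) = 21
  report.gen = min2(13, 21) = 13

After the edit, cleaning proceeds:
  index.gen: a read changed (pack.txt 8->0) — executes, giving 0.
  schema.gen: a read changed (pack.txt 8->0) — executes, giving 0.
  router.gen: a read changed (schema.gen 8->0) — executes, giving 5.
  south.gen: a read changed (index.gen 8->0; router.gen 13->5) — executes, giving 5.
  report.gen: a read changed (router.gen 13->5; south.gen 21->5) — executes, giving 5.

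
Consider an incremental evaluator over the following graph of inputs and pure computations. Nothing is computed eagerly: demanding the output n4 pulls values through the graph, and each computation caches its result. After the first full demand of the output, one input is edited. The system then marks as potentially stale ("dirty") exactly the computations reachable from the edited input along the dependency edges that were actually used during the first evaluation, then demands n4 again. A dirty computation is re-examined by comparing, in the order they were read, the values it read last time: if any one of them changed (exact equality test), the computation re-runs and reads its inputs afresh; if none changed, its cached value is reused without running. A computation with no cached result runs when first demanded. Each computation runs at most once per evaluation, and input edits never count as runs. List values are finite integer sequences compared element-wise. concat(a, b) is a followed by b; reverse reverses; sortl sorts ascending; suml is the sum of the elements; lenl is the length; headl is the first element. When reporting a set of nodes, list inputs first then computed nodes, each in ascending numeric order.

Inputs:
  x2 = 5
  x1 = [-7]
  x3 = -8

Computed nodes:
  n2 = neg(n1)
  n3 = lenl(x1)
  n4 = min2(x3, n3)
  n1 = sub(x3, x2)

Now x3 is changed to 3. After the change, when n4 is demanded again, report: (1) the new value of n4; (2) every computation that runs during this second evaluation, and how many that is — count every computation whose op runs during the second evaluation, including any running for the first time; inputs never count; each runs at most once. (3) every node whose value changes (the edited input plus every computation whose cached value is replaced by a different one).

n4 now evaluates to 1.
Run set: n4 (1 run).
Changed values: x3, n4.

Initial pass — values computed on the first demand:
  n3 = lenl([-7]) = 1
  n4 = min2(-8, 1) = -8

Second demand — change propagation:
  n4: re-runs because x3 -8->3; new result 1.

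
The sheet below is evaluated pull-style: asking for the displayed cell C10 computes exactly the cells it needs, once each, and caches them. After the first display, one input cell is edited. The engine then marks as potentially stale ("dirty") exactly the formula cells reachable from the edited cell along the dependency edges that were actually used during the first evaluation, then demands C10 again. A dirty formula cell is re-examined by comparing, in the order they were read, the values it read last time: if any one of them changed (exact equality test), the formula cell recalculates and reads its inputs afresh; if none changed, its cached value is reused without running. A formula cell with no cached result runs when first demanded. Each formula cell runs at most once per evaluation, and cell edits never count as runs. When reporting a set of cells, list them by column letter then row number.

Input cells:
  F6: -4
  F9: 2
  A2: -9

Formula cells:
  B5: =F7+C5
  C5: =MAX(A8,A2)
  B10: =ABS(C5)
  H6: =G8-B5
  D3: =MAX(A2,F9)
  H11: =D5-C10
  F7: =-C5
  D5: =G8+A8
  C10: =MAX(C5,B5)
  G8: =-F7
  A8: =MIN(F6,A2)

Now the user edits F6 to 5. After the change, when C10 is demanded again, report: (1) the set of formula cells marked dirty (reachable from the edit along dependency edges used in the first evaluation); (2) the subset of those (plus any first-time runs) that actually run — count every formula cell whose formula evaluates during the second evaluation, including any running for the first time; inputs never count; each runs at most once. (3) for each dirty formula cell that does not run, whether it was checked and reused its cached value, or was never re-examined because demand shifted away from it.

First demand of the output computes:
  A8 = MIN(-4, -9) = -9
  C5 = MAX(-9, -9) = -9
  F7 = -(-9) = 9
  B5 = 9 + -9 = 0
  C10 = MAX(-9, 0) = 0

After the edit, cleaning proceeds:
  A8: a read changed (F6 -4->5) — executes, giving -9 — identical to its old value.
  C5: dirty, but its reads are unchanged (A8 unchanged, A2 unchanged); cached -9 stands.
  F7: dirty, but its reads are unchanged (C5 unchanged); cached 9 stands.
  B5: dirty, but its reads are unchanged (F7 unchanged, C5 unchanged); cached 0 stands.
  C10: dirty, but its reads are unchanged (C5 unchanged, B5 unchanged); cached 0 stands.

Note the absorption at A8: it re-runs yet its value is the same, leaving the output's value untouched.

The edit dirties: A8, B5, C5, C10, F7.
1 formula cells run: A8.
Cache hits after checking: B5, C5, C10, F7.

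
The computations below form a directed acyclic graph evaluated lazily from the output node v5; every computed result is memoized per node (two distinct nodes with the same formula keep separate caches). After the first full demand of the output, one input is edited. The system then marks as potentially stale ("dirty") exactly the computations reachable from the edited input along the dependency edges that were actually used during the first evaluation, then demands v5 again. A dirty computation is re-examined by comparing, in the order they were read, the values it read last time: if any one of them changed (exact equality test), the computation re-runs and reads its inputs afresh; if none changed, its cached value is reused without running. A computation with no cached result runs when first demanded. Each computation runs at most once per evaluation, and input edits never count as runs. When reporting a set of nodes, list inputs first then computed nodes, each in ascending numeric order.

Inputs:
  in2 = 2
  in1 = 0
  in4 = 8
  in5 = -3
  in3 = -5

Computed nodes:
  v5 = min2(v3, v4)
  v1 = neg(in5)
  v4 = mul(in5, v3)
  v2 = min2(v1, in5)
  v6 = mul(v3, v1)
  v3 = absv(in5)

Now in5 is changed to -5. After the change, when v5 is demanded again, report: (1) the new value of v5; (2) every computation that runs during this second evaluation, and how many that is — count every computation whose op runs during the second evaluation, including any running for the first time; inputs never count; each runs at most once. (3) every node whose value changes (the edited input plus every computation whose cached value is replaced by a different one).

Demanding v5 again yields -25.
3 computations run: v3, v4, v5.
The nodes whose values change: in5, v3, v4, v5.

First demand of the output computes:
  v3 = absv(-3) = 3
  v4 = mul(-3, 3) = -9
  v5 = min2(3, -9) = -9

After the edit, cleaning proceeds:
  v3: a read changed (in5 -3->-5) — executes, giving 5.
  v4: a read changed (in5 -3->-5; v3 3->5) — executes, giving -25.
  v5: a read changed (v3 3->5; v4 -9->-25) — executes, giving -25.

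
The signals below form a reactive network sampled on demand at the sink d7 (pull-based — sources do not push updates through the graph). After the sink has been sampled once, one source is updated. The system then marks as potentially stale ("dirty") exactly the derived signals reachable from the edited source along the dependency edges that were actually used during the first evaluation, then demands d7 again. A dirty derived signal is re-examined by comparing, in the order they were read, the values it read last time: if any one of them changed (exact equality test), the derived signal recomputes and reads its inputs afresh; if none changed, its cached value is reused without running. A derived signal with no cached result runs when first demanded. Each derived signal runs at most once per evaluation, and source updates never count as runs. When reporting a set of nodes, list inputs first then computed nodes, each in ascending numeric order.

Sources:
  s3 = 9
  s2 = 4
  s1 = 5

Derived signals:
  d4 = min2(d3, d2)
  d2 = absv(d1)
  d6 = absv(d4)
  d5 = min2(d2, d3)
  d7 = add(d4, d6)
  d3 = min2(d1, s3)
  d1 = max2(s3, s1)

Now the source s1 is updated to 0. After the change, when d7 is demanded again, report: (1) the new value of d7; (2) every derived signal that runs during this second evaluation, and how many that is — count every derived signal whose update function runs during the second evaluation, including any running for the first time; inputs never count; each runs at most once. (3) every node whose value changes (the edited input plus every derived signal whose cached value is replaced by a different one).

Initial pass — values computed on the first demand:
  d1 = max2(9, 5) = 9
  d2 = absv(9) = 9
  d3 = min2(9, 9) = 9
  d4 = min2(9, 9) = 9
  d6 = absv(9) = 9
  d7 = add(9, 9) = 18

Second demand — change propagation:
  d1: re-runs because s1 5->0; new result 9 (unchanged).
  d2: re-examined; everything it read last time is the same (d1 unchanged) — cache 9 kept, no run.
  d3: re-examined; everything it read last time is the same (d1 unchanged, s3 unchanged) — cache 9 kept, no run.
  d4: re-examined; everything it read last time is the same (d3 unchanged, d2 unchanged) — cache 9 kept, no run.
  d6: re-examined; everything it read last time is the same (d4 unchanged) — cache 9 kept, no run.
  d7: re-examined; everything it read last time is the same (d4 unchanged, d6 unchanged) — cache 18 kept, no run.

The important point: d1 recomputes to an identical value, and the output ends up unchanged.

d7 now evaluates to 18.
Run set: d1 (1 run).
Changed values: s1.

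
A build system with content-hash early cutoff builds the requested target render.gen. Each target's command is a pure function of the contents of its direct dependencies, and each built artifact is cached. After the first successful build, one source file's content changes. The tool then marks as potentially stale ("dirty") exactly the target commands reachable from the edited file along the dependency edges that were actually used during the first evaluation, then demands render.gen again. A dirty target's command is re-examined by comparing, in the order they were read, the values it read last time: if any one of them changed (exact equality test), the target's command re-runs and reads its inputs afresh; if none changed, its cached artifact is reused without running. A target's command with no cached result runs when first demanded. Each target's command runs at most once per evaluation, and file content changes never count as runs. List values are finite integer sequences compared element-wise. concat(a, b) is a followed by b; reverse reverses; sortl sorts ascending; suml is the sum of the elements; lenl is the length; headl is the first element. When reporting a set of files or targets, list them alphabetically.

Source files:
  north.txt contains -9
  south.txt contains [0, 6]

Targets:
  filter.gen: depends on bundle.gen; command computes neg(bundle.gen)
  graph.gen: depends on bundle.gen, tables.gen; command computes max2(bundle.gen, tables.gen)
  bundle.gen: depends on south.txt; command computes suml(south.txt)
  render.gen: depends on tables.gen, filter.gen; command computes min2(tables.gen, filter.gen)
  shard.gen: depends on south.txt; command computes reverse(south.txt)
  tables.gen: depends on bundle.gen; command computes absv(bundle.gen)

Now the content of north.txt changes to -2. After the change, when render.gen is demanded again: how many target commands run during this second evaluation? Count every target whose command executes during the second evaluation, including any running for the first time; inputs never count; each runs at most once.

Target commands that run: none — 0 in total.
Key observation: north.txt is never demanded by the output, so the edit triggers no recomputation at all.

First evaluation (everything demanded from the output):
  bundle.gen = suml([0, 6]) = 6
  filter.gen = neg(6) = -6
  tables.gen = absv(6) = 6
  render.gen = min2(6, -6) = -6

Propagation after the edit:
  north.txt feeds no computation that the output demands — nothing is marked dirty and nothing runs.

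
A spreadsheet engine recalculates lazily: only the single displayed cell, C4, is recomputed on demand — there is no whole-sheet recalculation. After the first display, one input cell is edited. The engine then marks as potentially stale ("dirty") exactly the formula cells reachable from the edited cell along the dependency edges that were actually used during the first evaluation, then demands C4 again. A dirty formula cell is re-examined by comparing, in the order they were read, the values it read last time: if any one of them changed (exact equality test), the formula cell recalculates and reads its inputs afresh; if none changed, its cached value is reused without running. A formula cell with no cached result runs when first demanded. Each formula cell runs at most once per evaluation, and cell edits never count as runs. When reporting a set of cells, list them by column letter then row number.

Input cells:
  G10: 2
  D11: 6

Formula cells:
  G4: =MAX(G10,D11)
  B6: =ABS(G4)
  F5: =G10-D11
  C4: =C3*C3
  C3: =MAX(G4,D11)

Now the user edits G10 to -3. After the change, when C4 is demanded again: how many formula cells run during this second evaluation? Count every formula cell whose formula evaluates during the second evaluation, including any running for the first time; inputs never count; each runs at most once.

Formula cells that run: G4 — 1 in total.
Key observation: the change is absorbed at G4 — it re-runs but produces the same value, and the output's value is unchanged.

First evaluation (everything demanded from the output):
  G4 = MAX(2, 6) = 6
  C3 = MAX(6, 6) = 6
  C4 = 6 * 6 = 36

Propagation after the edit:
  G4: runs — G10 2->-3; result 6 (same value as before).
  C3: checked — values it read are unchanged (G4 unchanged, D11 unchanged); reused cached 6 without running.
  C4: checked — values it read are unchanged (C3 unchanged, C3 unchanged); reused cached 36 without running.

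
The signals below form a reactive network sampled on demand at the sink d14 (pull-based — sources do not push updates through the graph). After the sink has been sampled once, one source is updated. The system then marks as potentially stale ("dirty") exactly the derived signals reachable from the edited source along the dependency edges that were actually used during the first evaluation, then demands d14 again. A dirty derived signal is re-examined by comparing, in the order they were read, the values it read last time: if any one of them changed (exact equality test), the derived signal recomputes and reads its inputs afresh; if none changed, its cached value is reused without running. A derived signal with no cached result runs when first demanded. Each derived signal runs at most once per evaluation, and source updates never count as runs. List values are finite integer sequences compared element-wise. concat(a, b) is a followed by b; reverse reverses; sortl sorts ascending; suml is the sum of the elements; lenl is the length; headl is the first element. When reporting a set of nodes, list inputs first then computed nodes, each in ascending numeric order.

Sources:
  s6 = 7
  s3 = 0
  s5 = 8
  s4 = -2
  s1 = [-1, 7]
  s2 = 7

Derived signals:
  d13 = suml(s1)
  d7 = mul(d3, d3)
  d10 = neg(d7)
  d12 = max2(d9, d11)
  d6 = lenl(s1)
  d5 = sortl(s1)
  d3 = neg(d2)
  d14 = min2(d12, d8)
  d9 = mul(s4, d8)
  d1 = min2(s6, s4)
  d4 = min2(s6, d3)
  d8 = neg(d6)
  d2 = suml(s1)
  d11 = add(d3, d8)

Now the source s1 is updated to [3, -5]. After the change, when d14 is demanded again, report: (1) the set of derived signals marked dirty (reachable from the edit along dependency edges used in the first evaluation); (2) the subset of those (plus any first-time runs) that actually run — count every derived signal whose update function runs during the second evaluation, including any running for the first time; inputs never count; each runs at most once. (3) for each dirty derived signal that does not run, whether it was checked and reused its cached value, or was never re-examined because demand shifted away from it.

Dirty set: d2, d3, d6, d8, d9, d11, d12, d14.
Run set: d2, d3, d6, d11, d12 (5 run).
Re-examined without running (cache reused): d8, d9, d14.
The important point: at d8 every value read last time is unchanged, so the dirty flag clears without a run.

Initial pass — values computed on the first demand:
  d2 = suml([-1, 7]) = 6
  d3 = neg(6) = -6
  d6 = lenl([-1, 7]) = 2
  d8 = neg(2) = -2
  d9 = mul(-2, -2) = 4
  d11 = add(-6, -2) = -8
  d12 = max2(4, -8) = 4
  d14 = min2(4, -2) = -2

Second demand — change propagation:
  d2: re-runs because s1 [-1, 7]->[3, -5]; new result -2.
  d3: re-runs because d2 6->-2; new result 2.
  d6: re-runs because s1 [-1, 7]->[3, -5]; new result 2 (unchanged).
  d8: re-examined; everything it read last time is the same (d6 unchanged) — cache -2 kept, no run.
  d9: re-examined; everything it read last time is the same (s4 unchanged, d8 unchanged) — cache 4 kept, no run.
  d11: re-runs because d3 -6->2; new result 0.
  d12: re-runs because d11 -8->0; new result 4 (unchanged).
  d14: re-examined; everything it read last time is the same (d12 unchanged, d8 unchanged) — cache -2 kept, no run.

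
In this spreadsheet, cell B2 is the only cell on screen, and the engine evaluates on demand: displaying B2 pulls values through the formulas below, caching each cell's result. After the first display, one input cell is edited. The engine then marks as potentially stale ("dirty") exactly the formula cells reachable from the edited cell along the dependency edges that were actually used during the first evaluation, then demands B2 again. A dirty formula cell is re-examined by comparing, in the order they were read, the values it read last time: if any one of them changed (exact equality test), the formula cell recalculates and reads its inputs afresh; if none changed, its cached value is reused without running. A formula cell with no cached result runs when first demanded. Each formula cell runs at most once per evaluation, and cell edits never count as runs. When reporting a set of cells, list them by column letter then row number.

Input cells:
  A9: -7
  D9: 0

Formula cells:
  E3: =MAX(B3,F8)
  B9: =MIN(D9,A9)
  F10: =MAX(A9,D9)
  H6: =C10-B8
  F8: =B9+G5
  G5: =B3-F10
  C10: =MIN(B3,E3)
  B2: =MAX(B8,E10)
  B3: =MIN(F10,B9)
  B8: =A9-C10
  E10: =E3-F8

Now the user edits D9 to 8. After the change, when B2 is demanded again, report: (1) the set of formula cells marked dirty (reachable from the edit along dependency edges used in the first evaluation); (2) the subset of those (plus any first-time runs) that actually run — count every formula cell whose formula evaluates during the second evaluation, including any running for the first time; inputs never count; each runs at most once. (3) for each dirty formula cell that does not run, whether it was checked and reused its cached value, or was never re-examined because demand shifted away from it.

Dirty set: B2, B3, B8, B9, C10, E3, E10, F8, F10, G5.
Run set: B2, B3, B9, E3, E10, F8, F10, G5 (8 run).
Re-examined without running (cache reused): B8, C10.
The important point: at C10 every value read last time is unchanged, so the dirty flag clears without a run.

Initial pass — values computed on the first demand:
  B9 = MIN(0, -7) = -7
  F10 = MAX(-7, 0) = 0
  B3 = MIN(0, -7) = -7
  G5 = -7 - 0 = -7
  F8 = -7 + -7 = -14
  E3 = MAX(-7, -14) = -7
  C10 = MIN(-7, -7) = -7
  B8 = -7 - -7 = 0
  E10 = -7 - -14 = 7
  B2 = MAX(0, 7) = 7

Second demand — change propagation:
  B9: re-runs because D9 0->8; new result -7 (unchanged).
  F10: re-runs because D9 0->8; new result 8.
  B3: re-runs because F10 0->8; new result -7 (unchanged).
  G5: re-runs because F10 0->8; new result -15.
  F8: re-runs because G5 -7->-15; new result -22.
  E3: re-runs because F8 -14->-22; new result -7 (unchanged).
  C10: re-examined; everything it read last time is the same (B3 unchanged, E3 unchanged) — cache -7 kept, no run.
  B8: re-examined; everything it read last time is the same (A9 unchanged, C10 unchanged) — cache 0 kept, no run.
  E10: re-runs because F8 -14->-22; new result 15.
  B2: re-runs because E10 7->15; new result 15.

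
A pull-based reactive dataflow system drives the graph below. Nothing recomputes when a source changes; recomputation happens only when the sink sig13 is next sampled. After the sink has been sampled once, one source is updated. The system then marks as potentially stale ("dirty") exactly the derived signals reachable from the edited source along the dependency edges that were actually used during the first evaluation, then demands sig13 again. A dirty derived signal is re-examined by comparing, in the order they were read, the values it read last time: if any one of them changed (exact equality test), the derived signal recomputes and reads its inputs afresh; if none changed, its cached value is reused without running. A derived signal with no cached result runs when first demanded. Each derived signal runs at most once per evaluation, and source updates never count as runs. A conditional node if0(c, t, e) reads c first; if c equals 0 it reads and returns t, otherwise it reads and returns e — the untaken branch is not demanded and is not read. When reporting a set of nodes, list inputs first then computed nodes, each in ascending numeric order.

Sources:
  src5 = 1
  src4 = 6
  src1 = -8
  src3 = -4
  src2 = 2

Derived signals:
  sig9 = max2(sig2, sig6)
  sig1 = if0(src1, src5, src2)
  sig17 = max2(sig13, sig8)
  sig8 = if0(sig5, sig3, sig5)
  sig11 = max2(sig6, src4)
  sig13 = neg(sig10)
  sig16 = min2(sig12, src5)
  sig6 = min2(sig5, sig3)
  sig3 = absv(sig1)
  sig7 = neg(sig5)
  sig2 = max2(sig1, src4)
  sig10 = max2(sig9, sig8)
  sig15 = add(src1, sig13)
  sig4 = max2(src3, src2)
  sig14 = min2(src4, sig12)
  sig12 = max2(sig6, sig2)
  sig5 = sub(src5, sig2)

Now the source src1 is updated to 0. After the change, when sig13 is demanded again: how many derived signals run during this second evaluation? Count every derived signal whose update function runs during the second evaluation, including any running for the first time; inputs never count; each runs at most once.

Derived signals that run: sig1, sig2, sig3, sig6 — 4 in total.
Key observation: the cutoff stops propagation at sig5 — its inputs' values are unchanged, so it reuses its cache.

First evaluation (everything demanded from the output):
  sig1 = if0(src1=-8 -> else branch src2) = 2
  sig2 = max2(2, 6) = 6
  sig3 = absv(2) = 2
  sig5 = sub(1, 6) = -5
  sig6 = min2(-5, 2) = -5
  sig8 = if0(sig5=-5 -> else branch sig5) = -5
  sig9 = max2(6, -5) = 6
  sig10 = max2(6, -5) = 6
  sig13 = neg(6) = -6

Propagation after the edit:
  sig1: runs — src1 -8->0; result 1.
  sig2: runs — sig1 2->1; result 6 (same value as before).
  sig3: runs — sig1 2->1; result 1.
  sig5: checked — values it read are unchanged (src5 unchanged, sig2 unchanged); reused cached -5 without running.
  sig6: runs — sig3 2->1; result -5 (same value as before).
  sig8: checked — values it read are unchanged (sig5 unchanged, sig5 unchanged); reused cached -5 without running.
  sig9: checked — values it read are unchanged (sig2 unchanged, sig6 unchanged); reused cached 6 without running.
  sig10: checked — values it read are unchanged (sig9 unchanged, sig8 unchanged); reused cached 6 without running.
  sig13: checked — values it read are unchanged (sig10 unchanged); reused cached -6 without running.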